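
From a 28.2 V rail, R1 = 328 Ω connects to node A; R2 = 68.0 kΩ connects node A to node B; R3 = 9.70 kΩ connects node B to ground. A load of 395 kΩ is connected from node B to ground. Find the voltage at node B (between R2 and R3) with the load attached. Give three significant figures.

At node B, R3 is in parallel with the load: R3‖R_L = 9468 Ω.
Below node A the resistance is R2 + (R3‖R_L) = 77470 Ω, so V_A = 28.2 × 77470/77800 = 28.08 V.
Then V_B = V_A × (R3‖R_L)/(R2 + R3‖R_L) = 28.08 × 9468/77470 = 3.43 V.

V ≈ 3.43 V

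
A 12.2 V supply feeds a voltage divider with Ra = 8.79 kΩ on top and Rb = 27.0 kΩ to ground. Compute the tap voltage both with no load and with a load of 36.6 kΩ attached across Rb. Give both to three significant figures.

Open-circuit: V = 12.2 × 27.0/(8.79 + 27.0) = 9.20 V.
With the load, Rb becomes Rb‖R_L = 15.54 kΩ, so V = 12.2 × 15.54/24.33 = 7.79 V.

Unloaded: 9.20 V; loaded: 7.79 V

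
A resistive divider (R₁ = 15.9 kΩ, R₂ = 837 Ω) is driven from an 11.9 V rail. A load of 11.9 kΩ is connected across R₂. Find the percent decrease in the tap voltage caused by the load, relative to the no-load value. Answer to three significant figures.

The divider's output (Thévenin) resistance is R₁‖R₂ = 795.1 Ω.
Fractional drop under load = R_th/(R_th + R_L) = 795.1 / (795.1 + 11900) = 0.06263.
So the output falls by 6.26 %.

6.26 %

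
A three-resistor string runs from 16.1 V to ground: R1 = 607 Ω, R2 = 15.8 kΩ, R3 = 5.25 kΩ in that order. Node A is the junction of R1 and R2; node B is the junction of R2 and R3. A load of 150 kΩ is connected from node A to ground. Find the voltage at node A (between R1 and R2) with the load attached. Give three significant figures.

V ≈ 15.6 V

Below node A the series string R2+R3 = 21050 Ω sits in parallel with the 150000 Ω load: 18460 Ω.
V_A = 16.1 × 18460/(607 + 18460) = 15.6 V.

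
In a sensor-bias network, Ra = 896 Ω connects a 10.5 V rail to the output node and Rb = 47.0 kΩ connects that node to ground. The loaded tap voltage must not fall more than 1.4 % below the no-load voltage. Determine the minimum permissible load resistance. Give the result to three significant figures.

R_L(min) ≈ 61.9 kΩ

Output resistance R_th = Ra‖Rb = (896 × 47000)/47900 = 879.2 Ω.
The fractional drop is R_th/(R_th + R_L); requiring this ≤ 0.0140 gives R_L ≥ R_th(1/0.0140 − 1) = 879.2 × 70.43 = 61.9 kΩ.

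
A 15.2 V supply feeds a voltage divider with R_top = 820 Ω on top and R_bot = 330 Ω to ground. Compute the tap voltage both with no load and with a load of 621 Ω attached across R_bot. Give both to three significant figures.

Open-circuit: V = 15.2 × 330/(820 + 330) = 4.36 V.
With the load, R_bot becomes R_bot‖R_L = 215.5 Ω, so V = 15.2 × 215.5/1035 = 3.16 V.

Unloaded: 4.36 V; loaded: 3.16 V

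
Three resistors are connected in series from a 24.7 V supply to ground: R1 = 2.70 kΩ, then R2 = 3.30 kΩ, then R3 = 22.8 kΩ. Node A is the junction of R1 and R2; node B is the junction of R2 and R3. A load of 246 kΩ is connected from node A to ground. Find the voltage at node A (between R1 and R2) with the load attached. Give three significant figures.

Below node A the series string R2+R3 = 26.10 kΩ sits in parallel with the 246 kΩ load: 23.60 kΩ.
V_A = 24.7 × 23.60/(2.70 + 23.60) = 22.2 V.

V ≈ 22.2 V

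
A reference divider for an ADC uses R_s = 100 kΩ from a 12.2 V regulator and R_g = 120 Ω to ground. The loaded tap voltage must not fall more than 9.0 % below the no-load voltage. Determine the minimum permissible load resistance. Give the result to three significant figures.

R_L(min) ≈ 1.21 kΩ

Output resistance R_th = R_s‖R_g = (100000 × 120)/100100 = 119.9 Ω.
The fractional drop is R_th/(R_th + R_L); requiring this ≤ 0.0900 gives R_L ≥ R_th(1/0.0900 − 1) = 119.9 × 10.11 = 1.21 kΩ.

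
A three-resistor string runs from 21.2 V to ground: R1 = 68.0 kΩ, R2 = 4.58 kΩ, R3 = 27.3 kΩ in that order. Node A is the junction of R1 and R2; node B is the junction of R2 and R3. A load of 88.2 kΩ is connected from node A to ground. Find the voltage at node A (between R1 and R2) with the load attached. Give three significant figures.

V ≈ 5.43 V

Below node A the series string R2+R3 = 31.88 kΩ sits in parallel with the 88.2 kΩ load: 23.42 kΩ.
V_A = 21.2 × 23.42/(68.0 + 23.42) = 5.43 V.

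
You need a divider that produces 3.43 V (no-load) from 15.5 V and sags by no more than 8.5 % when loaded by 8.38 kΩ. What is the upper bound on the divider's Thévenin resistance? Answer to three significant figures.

R_th ≤ 778 Ω

Loading drop = R_th/(R_th + R_L) ≤ 0.0850, so R_th ≤ R_L · ε/(1−ε) = 8.38 kΩ × 0.0850/0.9150 = 778 Ω.
(Any R1, R2 with R2/(R1+R2) = 0.221 and R1‖R2 ≤ 778 Ω will meet the spec.)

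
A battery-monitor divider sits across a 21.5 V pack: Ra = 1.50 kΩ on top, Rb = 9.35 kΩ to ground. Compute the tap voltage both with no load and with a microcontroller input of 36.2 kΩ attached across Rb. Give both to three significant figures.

Open-circuit: V = 21.5 × 9.35/(1.50 + 9.35) = 18.5 V.
With the load, Rb becomes Rb‖R_L = 7.431 kΩ, so V = 21.5 × 7.431/8.931 = 17.9 V.

Unloaded: 18.5 V; loaded: 17.9 V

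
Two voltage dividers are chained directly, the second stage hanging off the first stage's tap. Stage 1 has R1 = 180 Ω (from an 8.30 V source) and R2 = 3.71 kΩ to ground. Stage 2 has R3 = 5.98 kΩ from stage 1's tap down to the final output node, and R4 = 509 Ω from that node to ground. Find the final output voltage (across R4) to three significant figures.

V_out ≈ 0.605 V

Stage 2 presents R3+R4 = 6489 Ω as a load on stage 1's tap.
Stage 1's lower leg becomes R2‖(R3+R4) = 2360 Ω, so V_mid = 8.30 × 2360/2540 = 7.712 V.
Stage 2 is itself unloaded: V_out = V_mid × R4/(R3+R4) = 7.712 × 509/6489 = 0.605 V.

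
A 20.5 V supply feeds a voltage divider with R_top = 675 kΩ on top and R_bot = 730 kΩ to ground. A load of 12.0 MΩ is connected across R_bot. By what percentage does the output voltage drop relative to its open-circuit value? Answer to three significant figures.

2.84 %

The divider's output (Thévenin) resistance is R_top‖R_bot = 350.7 kΩ.
Fractional drop under load = R_th/(R_th + R_L) = 350.7 / (350.7 + 12000) = 0.02840.
So the output falls by 2.84 %.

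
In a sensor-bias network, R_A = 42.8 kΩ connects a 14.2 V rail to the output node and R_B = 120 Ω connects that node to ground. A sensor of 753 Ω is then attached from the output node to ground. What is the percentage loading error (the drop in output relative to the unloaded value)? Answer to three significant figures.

13.7 %

Unloaded V = 14.2 × 120/42920 = 0.039702 V.
Loaded: R_B‖R_L = 103.5 Ω, giving V = 14.2 × 103.5/42900 = 0.034258 V.
Drop = (0.039702 − 0.034258) / 0.039702 = 13.7 %.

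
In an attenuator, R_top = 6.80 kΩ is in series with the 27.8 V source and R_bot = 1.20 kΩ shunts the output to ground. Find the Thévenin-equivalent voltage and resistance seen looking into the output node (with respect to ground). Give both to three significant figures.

V_th = 4.17 V, R_th = 1.02 kΩ

V_th is the open-circuit tap voltage: 27.8 × 1.20/(6.80 + 1.20) = 4.17 V.
With the supply zeroed, R_top and R_bot appear in parallel from the tap: R_th = R_top‖R_bot = (6.80 × 1.20)/8.000 = 1.02 kΩ.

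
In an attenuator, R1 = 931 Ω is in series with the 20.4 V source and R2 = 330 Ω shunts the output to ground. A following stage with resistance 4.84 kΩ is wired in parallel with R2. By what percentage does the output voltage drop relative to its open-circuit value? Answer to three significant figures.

4.79 %

The divider's output (Thévenin) resistance is R1‖R2 = 243.6 Ω.
Fractional drop under load = R_th/(R_th + R_L) = 243.6 / (243.6 + 4840) = 0.04793.
So the output falls by 4.79 %.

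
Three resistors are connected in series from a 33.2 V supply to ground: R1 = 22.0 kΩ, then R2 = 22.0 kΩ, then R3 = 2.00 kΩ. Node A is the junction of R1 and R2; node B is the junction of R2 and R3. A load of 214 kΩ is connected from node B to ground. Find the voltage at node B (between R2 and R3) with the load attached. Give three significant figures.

V ≈ 1.43 V

At node B, R3 is in parallel with the load: R3‖R_L = 1.981 kΩ.
Below node A the resistance is R2 + (R3‖R_L) = 23.98 kΩ, so V_A = 33.2 × 23.98/45.98 = 17.32 V.
Then V_B = V_A × (R3‖R_L)/(R2 + R3‖R_L) = 17.32 × 1.981/23.98 = 1.43 V.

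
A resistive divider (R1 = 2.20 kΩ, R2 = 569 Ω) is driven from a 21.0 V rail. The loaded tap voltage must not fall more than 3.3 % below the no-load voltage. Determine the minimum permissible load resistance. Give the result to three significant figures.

R_L(min) ≈ 13.2 kΩ

Output resistance R_th = R1‖R2 = (2200 × 569)/2769 = 452.1 Ω.
The fractional drop is R_th/(R_th + R_L); requiring this ≤ 0.0330 gives R_L ≥ R_th(1/0.0330 − 1) = 452.1 × 29.30 = 13.2 kΩ.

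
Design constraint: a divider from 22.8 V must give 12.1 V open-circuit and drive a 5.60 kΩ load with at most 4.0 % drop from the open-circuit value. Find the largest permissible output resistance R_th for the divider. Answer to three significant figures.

R_th ≤ 233 Ω

Loading drop = R_th/(R_th + R_L) ≤ 0.0400, so R_th ≤ R_L · ε/(1−ε) = 5.60 kΩ × 0.0400/0.9600 = 233 Ω.
(Any R1, R2 with R2/(R1+R2) = 0.531 and R1‖R2 ≤ 233 Ω will meet the spec.)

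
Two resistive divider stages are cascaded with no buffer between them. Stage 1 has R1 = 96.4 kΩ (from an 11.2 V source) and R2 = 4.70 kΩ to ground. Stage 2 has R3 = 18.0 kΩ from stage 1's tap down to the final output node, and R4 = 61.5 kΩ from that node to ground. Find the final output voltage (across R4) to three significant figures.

V_out ≈ 0.381 V

Stage 2 presents R3+R4 = 79.50 kΩ as a load on stage 1's tap.
Stage 1's lower leg becomes R2‖(R3+R4) = 4.438 kΩ, so V_mid = 11.2 × 4.438/100.8 = 0.4929 V.
Stage 2 is itself unloaded: V_out = V_mid × R4/(R3+R4) = 0.4929 × 61.5/79.50 = 0.381 V.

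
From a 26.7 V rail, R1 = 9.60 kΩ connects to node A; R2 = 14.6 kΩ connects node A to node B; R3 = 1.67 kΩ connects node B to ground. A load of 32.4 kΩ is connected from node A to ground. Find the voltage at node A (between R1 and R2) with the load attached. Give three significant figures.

V ≈ 14.2 V

Below node A the series string R2+R3 = 16.27 kΩ sits in parallel with the 32.4 kΩ load: 10.83 kΩ.
V_A = 26.7 × 10.83/(9.60 + 10.83) = 14.2 V.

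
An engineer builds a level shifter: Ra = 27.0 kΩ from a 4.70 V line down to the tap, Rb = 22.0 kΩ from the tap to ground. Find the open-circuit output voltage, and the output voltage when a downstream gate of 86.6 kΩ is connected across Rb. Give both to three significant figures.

Open-circuit: V = 4.70 × 22.0/(27.0 + 22.0) = 2.11 V.
With the load, Rb becomes Rb‖R_L = 17.54 kΩ, so V = 4.70 × 17.54/44.54 = 1.85 V.

Unloaded: 2.11 V; loaded: 1.85 V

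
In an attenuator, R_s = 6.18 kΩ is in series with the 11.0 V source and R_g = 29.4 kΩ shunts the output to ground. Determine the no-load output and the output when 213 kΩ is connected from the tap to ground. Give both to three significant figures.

Open-circuit: V = 11.0 × 29.4/(6.18 + 29.4) = 9.09 V.
With the load, R_g becomes R_g‖R_L = 25.83 kΩ, so V = 11.0 × 25.83/32.01 = 8.88 V.

Unloaded: 9.09 V; loaded: 8.88 V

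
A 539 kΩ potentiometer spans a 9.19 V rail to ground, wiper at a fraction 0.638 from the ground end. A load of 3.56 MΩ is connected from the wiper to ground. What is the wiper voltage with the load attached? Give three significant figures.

The wiper splits the pot into (1−α)R = 195.1 kΩ above and αR = 343.9 kΩ below.
Lower section ‖ load = 313.6 kΩ.
V_wiper = 9.19 × 313.6/(195.1 + 313.6) = 5.67 V.

V ≈ 5.67 V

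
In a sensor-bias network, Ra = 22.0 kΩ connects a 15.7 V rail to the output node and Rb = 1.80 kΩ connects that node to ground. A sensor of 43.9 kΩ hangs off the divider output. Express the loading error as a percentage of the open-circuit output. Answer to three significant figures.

3.65 %

The divider's output (Thévenin) resistance is Ra‖Rb = 1.664 kΩ.
Fractional drop under load = R_th/(R_th + R_L) = 1.664 / (1.664 + 43.9) = 0.03652.
So the output falls by 3.65 %.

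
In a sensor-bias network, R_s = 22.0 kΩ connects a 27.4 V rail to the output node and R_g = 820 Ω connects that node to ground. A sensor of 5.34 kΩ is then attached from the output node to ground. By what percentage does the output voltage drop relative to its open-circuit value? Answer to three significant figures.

The divider's output (Thévenin) resistance is R_s‖R_g = 790.5 Ω.
Fractional drop under load = R_th/(R_th + R_L) = 790.5 / (790.5 + 5340) = 0.1290.
So the output falls by 12.9 %.

12.9 %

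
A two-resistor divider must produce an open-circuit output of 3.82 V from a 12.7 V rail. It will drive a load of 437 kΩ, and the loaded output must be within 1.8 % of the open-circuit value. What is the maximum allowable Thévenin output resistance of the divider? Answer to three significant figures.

Loading drop = R_th/(R_th + R_L) ≤ 0.0180, so R_th ≤ R_L · ε/(1−ε) = 437 kΩ × 0.0180/0.9820 = 8.01 kΩ.

R_th ≤ 8.01 kΩ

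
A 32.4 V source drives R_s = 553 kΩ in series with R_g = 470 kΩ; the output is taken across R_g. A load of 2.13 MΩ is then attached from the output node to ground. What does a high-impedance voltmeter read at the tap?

The load sits in parallel with R_g: R_g‖R_L = (470 × 2130) / (470 + 2130) = 385.0 kΩ.
V_out = 32.4 × 385.0 / (553 + 385.0) = 32.4 × 385.0/938.0 = 13.3 V.

V_out ≈ 13.3 V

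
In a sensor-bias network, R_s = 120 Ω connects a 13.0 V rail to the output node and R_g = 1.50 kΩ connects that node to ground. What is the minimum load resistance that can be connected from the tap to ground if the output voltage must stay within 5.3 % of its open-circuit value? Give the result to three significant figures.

R_L(min) ≈ 1.99 kΩ

Output resistance R_th = R_s‖R_g = (120 × 1500)/1620 = 111.1 Ω.
The fractional drop is R_th/(R_th + R_L); requiring this ≤ 0.0530 gives R_L ≥ R_th(1/0.0530 − 1) = 111.1 × 17.87 = 1.99 kΩ.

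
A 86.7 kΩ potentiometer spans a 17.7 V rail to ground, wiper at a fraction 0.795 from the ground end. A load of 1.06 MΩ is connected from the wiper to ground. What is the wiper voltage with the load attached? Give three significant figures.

V ≈ 13.9 V

The wiper splits the pot into (1−α)R = 17.77 kΩ above and αR = 68.93 kΩ below.
Lower section ‖ load = 64.72 kΩ.
V_wiper = 17.7 × 64.72/(17.77 + 64.72) = 13.9 V.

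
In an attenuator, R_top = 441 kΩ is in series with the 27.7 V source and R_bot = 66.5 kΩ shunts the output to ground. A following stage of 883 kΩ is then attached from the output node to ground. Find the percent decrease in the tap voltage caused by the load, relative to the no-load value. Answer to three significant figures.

The divider's output (Thévenin) resistance is R_top‖R_bot = 57.79 kΩ.
Fractional drop under load = R_th/(R_th + R_L) = 57.79 / (57.79 + 883) = 0.06142.
So the output falls by 6.14 %.

6.14 %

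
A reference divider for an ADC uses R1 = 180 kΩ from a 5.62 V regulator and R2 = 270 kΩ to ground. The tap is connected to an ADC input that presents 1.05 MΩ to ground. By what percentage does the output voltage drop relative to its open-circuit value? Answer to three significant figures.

Unloaded V = 5.62 × 270/450.0 = 3.3720 V.
Loaded: R2‖R_L = 214.8 kΩ, giving V = 5.62 × 214.8/394.8 = 3.0575 V.
Drop = (3.3720 − 3.0575) / 3.3720 = 9.33 %.

9.33 %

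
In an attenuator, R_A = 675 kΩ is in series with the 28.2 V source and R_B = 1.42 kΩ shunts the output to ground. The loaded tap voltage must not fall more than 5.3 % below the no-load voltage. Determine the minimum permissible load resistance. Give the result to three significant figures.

Output resistance R_th = R_A‖R_B = (675 × 1.42)/676.4 = 1.417 kΩ.
The fractional drop is R_th/(R_th + R_L); requiring this ≤ 0.0530 gives R_L ≥ R_th(1/0.0530 − 1) = 1.417 × 17.87 = 25.3 kΩ.

R_L(min) ≈ 25.3 kΩ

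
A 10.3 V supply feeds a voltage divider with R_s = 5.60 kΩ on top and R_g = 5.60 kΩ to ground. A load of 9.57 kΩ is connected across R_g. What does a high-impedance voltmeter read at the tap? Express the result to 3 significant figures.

The load sits in parallel with R_g: R_g‖R_L = (5.60 × 9.57) / (5.60 + 9.57) = 3.533 kΩ.
V_out = 10.3 × 3.533 / (5.60 + 3.533) = 10.3 × 3.533/9.133 = 3.98 V.
(Unloaded it would have been 5.15 V.)

V_out ≈ 3.98 V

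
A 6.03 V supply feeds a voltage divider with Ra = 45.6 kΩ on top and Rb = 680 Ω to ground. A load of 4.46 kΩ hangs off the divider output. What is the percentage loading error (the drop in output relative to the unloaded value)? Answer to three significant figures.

13.1 %

Unloaded V = 6.03 × 680/46280 = 0.088600 V.
Loaded: Rb‖R_L = 590.0 Ω, giving V = 6.03 × 590.0/46190 = 0.077028 V.
Drop = (0.088600 − 0.077028) / 0.088600 = 13.1 %.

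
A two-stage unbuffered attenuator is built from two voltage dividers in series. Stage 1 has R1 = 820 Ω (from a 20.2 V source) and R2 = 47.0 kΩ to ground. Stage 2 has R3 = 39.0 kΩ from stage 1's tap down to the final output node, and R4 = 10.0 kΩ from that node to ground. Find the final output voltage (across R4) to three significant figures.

V_out ≈ 3.99 V

Stage 2 presents R3+R4 = 49000 Ω as a load on stage 1's tap.
Stage 1's lower leg becomes R2‖(R3+R4) = 23990 Ω, so V_mid = 20.2 × 23990/24810 = 19.53 V.
Stage 2 is itself unloaded: V_out = V_mid × R4/(R3+R4) = 19.53 × 10000/49000 = 3.99 V.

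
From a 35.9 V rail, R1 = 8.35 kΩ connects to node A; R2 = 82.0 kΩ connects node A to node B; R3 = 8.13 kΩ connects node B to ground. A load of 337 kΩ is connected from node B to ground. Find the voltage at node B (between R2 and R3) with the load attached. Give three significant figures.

At node B, R3 is in parallel with the load: R3‖R_L = 7.938 kΩ.
Below node A the resistance is R2 + (R3‖R_L) = 89.94 kΩ, so V_A = 35.9 × 89.94/98.29 = 32.85 V.
Then V_B = V_A × (R3‖R_L)/(R2 + R3‖R_L) = 32.85 × 7.938/89.94 = 2.90 V.

V ≈ 2.90 V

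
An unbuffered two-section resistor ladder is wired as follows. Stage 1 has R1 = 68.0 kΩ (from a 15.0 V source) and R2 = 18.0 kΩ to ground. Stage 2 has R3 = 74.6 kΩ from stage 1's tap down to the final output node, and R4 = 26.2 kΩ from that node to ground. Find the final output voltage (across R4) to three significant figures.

Stage 2 presents R3+R4 = 100.8 kΩ as a load on stage 1's tap.
Stage 1's lower leg becomes R2‖(R3+R4) = 15.27 kΩ, so V_mid = 15.0 × 15.27/83.27 = 2.751 V.
Stage 2 is itself unloaded: V_out = V_mid × R4/(R3+R4) = 2.751 × 26.2/100.8 = 0.715 V.

V_out ≈ 0.715 V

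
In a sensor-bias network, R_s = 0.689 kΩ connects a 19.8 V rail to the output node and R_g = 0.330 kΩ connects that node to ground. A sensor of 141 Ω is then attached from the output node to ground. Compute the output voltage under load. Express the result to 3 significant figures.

The load sits in parallel with R_g: R_g‖R_L = (330 × 141) / (330 + 141) = 98.79 Ω.
V_out = 19.8 × 98.79 / (689 + 98.79) = 19.8 × 98.79/787.8 = 2.48 V.
(Unloaded it would have been 6.41 V.)

V_out ≈ 2.48 V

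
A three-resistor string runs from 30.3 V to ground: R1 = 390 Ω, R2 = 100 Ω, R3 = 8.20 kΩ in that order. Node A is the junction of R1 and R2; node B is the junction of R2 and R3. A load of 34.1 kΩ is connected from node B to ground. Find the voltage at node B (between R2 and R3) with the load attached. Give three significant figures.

V ≈ 28.2 V

At node B, R3 is in parallel with the load: R3‖R_L = 6610 Ω.
Below node A the resistance is R2 + (R3‖R_L) = 6710 Ω, so V_A = 30.3 × 6710/7100 = 28.64 V.
Then V_B = V_A × (R3‖R_L)/(R2 + R3‖R_L) = 28.64 × 6610/6710 = 28.2 V.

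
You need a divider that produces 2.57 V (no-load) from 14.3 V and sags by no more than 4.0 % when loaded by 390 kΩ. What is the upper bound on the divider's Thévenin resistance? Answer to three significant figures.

R_th ≤ 16.2 kΩ

Loading drop = R_th/(R_th + R_L) ≤ 0.0400, so R_th ≤ R_L · ε/(1−ε) = 390 kΩ × 0.0400/0.9600 = 16.2 kΩ.
(Any R1, R2 with R2/(R1+R2) = 0.180 and R1‖R2 ≤ 16.2 kΩ will meet the spec.)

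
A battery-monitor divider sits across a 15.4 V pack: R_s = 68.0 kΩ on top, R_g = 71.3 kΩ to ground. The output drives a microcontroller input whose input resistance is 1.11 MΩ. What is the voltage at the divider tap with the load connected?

V_out ≈ 7.64 V

The load sits in parallel with R_g: R_g‖R_L = (71.3 × 1110) / (71.3 + 1110) = 67.00 kΩ.
V_out = 15.4 × 67.00 / (68.0 + 67.00) = 15.4 × 67.00/135.0 = 7.64 V.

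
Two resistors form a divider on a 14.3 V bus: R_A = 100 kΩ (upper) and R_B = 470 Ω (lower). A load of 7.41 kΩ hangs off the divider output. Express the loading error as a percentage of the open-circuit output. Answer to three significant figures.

The divider's output (Thévenin) resistance is R_A‖R_B = 467.8 Ω.
Fractional drop under load = R_th/(R_th + R_L) = 467.8 / (467.8 + 7410) = 0.05938.
So the output falls by 5.94 %.

5.94 %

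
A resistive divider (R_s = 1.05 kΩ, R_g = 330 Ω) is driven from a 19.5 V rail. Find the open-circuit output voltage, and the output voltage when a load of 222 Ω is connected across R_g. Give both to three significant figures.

Unloaded: 4.66 V; loaded: 2.19 V

Open-circuit: V = 19.5 × 330/(1050 + 330) = 4.66 V.
With the load, R_g becomes R_g‖R_L = 132.7 Ω, so V = 19.5 × 132.7/1183 = 2.19 V.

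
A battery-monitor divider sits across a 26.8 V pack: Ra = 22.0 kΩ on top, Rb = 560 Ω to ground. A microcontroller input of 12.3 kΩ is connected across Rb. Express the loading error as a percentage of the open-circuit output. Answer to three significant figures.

4.25 %

The divider's output (Thévenin) resistance is Ra‖Rb = 546.1 Ω.
Fractional drop under load = R_th/(R_th + R_L) = 546.1 / (546.1 + 12300) = 0.04251.
So the output falls by 4.25 %.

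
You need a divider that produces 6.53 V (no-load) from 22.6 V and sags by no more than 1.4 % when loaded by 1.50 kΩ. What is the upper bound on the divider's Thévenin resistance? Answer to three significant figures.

R_th ≤ 21.3 Ω

Loading drop = R_th/(R_th + R_L) ≤ 0.0140, so R_th ≤ R_L · ε/(1−ε) = 1.50 kΩ × 0.0140/0.9860 = 21.3 Ω.
(Any R1, R2 with R2/(R1+R2) = 0.289 and R1‖R2 ≤ 21.3 Ω will meet the spec.)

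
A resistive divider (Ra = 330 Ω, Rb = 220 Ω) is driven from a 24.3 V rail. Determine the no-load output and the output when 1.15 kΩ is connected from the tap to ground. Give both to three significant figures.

Unloaded: 9.72 V; loaded: 8.72 V

Open-circuit: V = 24.3 × 220/(330 + 220) = 9.72 V.
With the load, Rb becomes Rb‖R_L = 184.7 Ω, so V = 24.3 × 184.7/514.7 = 8.72 V.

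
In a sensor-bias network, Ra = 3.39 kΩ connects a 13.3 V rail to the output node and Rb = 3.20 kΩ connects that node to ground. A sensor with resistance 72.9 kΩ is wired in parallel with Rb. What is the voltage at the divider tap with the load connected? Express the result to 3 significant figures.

The load sits in parallel with Rb: Rb‖R_L = (3.20 × 72.9) / (3.20 + 72.9) = 3.065 kΩ.
V_out = 13.3 × 3.065 / (3.39 + 3.065) = 13.3 × 3.065/6.455 = 6.32 V.
(Unloaded it would have been 6.46 V.)

V_out ≈ 6.32 V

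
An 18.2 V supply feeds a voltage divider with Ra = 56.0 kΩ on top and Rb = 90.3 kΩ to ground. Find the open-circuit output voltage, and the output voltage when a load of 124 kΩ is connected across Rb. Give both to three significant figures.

Open-circuit: V = 18.2 × 90.3/(56.0 + 90.3) = 11.2 V.
With the load, Rb becomes Rb‖R_L = 52.25 kΩ, so V = 18.2 × 52.25/108.3 = 8.78 V.

Unloaded: 11.2 V; loaded: 8.78 V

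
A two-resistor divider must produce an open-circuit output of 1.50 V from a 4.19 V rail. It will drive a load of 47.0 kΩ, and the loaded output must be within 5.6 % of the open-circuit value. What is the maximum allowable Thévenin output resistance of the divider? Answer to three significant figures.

Loading drop = R_th/(R_th + R_L) ≤ 0.0560, so R_th ≤ R_L · ε/(1−ε) = 47.0 kΩ × 0.0560/0.9440 = 2.79 kΩ.
(Any R1, R2 with R2/(R1+R2) = 0.358 and R1‖R2 ≤ 2.79 kΩ will meet the spec.)

R_th ≤ 2.79 kΩ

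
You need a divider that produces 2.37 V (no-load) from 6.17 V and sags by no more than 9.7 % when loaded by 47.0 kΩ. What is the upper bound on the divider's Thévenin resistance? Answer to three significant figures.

Loading drop = R_th/(R_th + R_L) ≤ 0.0970, so R_th ≤ R_L · ε/(1−ε) = 47.0 kΩ × 0.0970/0.9030 = 5.05 kΩ.

R_th ≤ 5.05 kΩ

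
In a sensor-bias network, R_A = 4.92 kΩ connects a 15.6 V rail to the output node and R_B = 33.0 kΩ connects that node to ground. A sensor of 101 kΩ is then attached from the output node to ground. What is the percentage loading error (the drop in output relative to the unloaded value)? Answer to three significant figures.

The divider's output (Thévenin) resistance is R_A‖R_B = 4.282 kΩ.
Fractional drop under load = R_th/(R_th + R_L) = 4.282 / (4.282 + 101) = 0.04067.
So the output falls by 4.07 %.

4.07 %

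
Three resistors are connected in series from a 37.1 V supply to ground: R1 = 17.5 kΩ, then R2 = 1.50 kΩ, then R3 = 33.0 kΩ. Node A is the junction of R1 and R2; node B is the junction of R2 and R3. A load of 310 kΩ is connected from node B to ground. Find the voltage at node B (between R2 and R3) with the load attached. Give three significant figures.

At node B, R3 is in parallel with the load: R3‖R_L = 29.83 kΩ.
Below node A the resistance is R2 + (R3‖R_L) = 31.33 kΩ, so V_A = 37.1 × 31.33/48.83 = 23.80 V.
Then V_B = V_A × (R3‖R_L)/(R2 + R3‖R_L) = 23.80 × 29.83/31.33 = 22.7 V.

V ≈ 22.7 V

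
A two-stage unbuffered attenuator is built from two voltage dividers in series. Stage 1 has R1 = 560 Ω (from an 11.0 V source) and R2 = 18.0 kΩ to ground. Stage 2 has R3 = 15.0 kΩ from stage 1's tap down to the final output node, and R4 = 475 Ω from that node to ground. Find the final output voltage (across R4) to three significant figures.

V_out ≈ 0.316 V

Stage 2 presents R3+R4 = 15480 Ω as a load on stage 1's tap.
Stage 1's lower leg becomes R2‖(R3+R4) = 8321 Ω, so V_mid = 11.0 × 8321/8881 = 10.31 V.
Stage 2 is itself unloaded: V_out = V_mid × R4/(R3+R4) = 10.31 × 475/15480 = 0.316 V.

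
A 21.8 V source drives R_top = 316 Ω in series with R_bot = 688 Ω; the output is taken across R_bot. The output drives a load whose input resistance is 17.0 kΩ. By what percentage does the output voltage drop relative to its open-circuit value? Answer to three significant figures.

1.26 %

The divider's output (Thévenin) resistance is R_top‖R_bot = 216.5 Ω.
Fractional drop under load = R_th/(R_th + R_L) = 216.5 / (216.5 + 17000) = 0.01258.
So the output falls by 1.26 %.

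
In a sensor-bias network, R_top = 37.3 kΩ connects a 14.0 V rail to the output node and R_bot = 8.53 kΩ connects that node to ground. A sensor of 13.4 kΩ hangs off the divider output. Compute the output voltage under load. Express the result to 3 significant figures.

The load sits in parallel with R_bot: R_bot‖R_L = (8.53 × 13.4) / (8.53 + 13.4) = 5.212 kΩ.
V_out = 14.0 × 5.212 / (37.3 + 5.212) = 14.0 × 5.212/42.51 = 1.72 V.

V_out ≈ 1.72 V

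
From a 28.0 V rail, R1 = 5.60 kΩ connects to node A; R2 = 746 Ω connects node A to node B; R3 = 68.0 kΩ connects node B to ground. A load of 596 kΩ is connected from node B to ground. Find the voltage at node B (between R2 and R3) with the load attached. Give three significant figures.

V ≈ 25.4 V

At node B, R3 is in parallel with the load: R3‖R_L = 61040 Ω.
Below node A the resistance is R2 + (R3‖R_L) = 61780 Ω, so V_A = 28.0 × 61780/67380 = 25.67 V.
Then V_B = V_A × (R3‖R_L)/(R2 + R3‖R_L) = 25.67 × 61040/61780 = 25.4 V.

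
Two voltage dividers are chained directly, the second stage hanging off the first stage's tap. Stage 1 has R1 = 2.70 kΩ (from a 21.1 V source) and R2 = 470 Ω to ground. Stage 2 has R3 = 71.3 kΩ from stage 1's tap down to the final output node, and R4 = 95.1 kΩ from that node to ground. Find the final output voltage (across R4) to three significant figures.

V_out ≈ 1.78 V

Stage 2 presents R3+R4 = 166400 Ω as a load on stage 1's tap.
Stage 1's lower leg becomes R2‖(R3+R4) = 468.7 Ω, so V_mid = 21.1 × 468.7/3169 = 3.121 V.
Stage 2 is itself unloaded: V_out = V_mid × R4/(R3+R4) = 3.121 × 95100/166400 = 1.78 V.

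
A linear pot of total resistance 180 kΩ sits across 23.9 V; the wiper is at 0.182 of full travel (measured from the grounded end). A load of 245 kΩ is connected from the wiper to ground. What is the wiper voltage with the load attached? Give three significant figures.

The wiper splits the pot into (1−α)R = 147.2 kΩ above and αR = 32.76 kΩ below.
Lower section ‖ load = 28.90 kΩ.
V_wiper = 23.9 × 28.90/(147.2 + 28.90) = 3.92 V.

V ≈ 3.92 V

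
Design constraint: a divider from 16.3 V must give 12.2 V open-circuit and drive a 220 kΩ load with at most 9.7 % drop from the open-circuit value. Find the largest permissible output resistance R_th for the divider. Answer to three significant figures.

R_th ≤ 23.6 kΩ

Loading drop = R_th/(R_th + R_L) ≤ 0.0970, so R_th ≤ R_L · ε/(1−ε) = 220 kΩ × 0.0970/0.9030 = 23.6 kΩ.
(Any R1, R2 with R2/(R1+R2) = 0.748 and R1‖R2 ≤ 23.6 kΩ will meet the spec.)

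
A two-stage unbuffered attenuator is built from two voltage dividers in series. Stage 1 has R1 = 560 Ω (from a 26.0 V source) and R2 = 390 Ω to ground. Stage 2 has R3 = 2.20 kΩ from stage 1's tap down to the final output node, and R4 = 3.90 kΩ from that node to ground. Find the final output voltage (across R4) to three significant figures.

V_out ≈ 6.58 V

Stage 2 presents R3+R4 = 6100 Ω as a load on stage 1's tap.
Stage 1's lower leg becomes R2‖(R3+R4) = 366.6 Ω, so V_mid = 26.0 × 366.6/926.6 = 10.29 V.
Stage 2 is itself unloaded: V_out = V_mid × R4/(R3+R4) = 10.29 × 3900/6100 = 6.58 V.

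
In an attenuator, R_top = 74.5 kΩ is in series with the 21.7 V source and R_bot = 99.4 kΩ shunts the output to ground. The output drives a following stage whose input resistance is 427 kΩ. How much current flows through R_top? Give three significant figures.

R_bot‖R_L = 80.63 kΩ, so the source sees R_top + R_bot‖R_L = 155.1 kΩ.
I = 21.7 V / 155.1 kΩ = 0.140 mA.

I ≈ 0.140 mA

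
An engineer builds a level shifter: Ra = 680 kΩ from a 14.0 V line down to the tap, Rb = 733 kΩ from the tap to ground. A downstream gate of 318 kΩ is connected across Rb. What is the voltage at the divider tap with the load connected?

V_out ≈ 3.44 V

The load sits in parallel with Rb: Rb‖R_L = (733 × 318) / (733 + 318) = 221.8 kΩ.
V_out = 14.0 × 221.8 / (680 + 221.8) = 14.0 × 221.8/901.8 = 3.44 V.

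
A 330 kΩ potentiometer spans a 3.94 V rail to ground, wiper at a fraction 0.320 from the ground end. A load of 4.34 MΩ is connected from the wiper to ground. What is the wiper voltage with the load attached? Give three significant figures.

V ≈ 1.24 V

The wiper splits the pot into (1−α)R = 224.4 kΩ above and αR = 105.6 kΩ below.
Lower section ‖ load = 103.1 kΩ.
V_wiper = 3.94 × 103.1/(224.4 + 103.1) = 1.24 V.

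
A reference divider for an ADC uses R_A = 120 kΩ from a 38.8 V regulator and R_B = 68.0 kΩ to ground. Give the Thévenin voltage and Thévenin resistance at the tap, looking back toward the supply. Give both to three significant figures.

V_th = 14.0 V, R_th = 43.4 kΩ

V_th is the open-circuit tap voltage: 38.8 × 68.0/(120 + 68.0) = 14.0 V.
With the supply zeroed, R_A and R_B appear in parallel from the tap: R_th = R_A‖R_B = (120 × 68.0)/188.0 = 43.4 kΩ.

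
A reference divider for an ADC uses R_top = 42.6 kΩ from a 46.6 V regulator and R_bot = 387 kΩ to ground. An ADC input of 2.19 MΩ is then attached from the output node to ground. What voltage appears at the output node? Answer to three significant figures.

V_out ≈ 41.3 V

The load sits in parallel with R_bot: R_bot‖R_L = (387 × 2190) / (387 + 2190) = 328.9 kΩ.
V_out = 46.6 × 328.9 / (42.6 + 328.9) = 46.6 × 328.9/371.5 = 41.3 V.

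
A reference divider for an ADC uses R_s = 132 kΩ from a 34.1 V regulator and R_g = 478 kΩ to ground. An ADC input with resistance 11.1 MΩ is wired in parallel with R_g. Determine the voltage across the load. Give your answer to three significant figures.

V_out ≈ 26.5 V

The load sits in parallel with R_g: R_g‖R_L = (478 × 11100) / (478 + 11100) = 458.3 kΩ.
V_out = 34.1 × 458.3 / (132 + 458.3) = 34.1 × 458.3/590.3 = 26.5 V.
(Unloaded it would have been 26.7 V.)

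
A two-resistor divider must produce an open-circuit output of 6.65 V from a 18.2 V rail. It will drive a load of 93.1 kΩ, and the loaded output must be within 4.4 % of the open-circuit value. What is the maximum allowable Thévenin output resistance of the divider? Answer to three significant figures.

R_th ≤ 4.28 kΩ

Loading drop = R_th/(R_th + R_L) ≤ 0.0440, so R_th ≤ R_L · ε/(1−ε) = 93.1 kΩ × 0.0440/0.9560 = 4.28 kΩ.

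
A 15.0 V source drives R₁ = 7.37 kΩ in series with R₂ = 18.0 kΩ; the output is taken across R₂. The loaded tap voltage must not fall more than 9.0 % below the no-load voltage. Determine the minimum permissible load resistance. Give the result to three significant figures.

Output resistance R_th = R₁‖R₂ = (7.37 × 18.0)/25.37 = 5.229 kΩ.
The fractional drop is R_th/(R_th + R_L); requiring this ≤ 0.0900 gives R_L ≥ R_th(1/0.0900 − 1) = 5.229 × 10.11 = 52.9 kΩ.

R_L(min) ≈ 52.9 kΩ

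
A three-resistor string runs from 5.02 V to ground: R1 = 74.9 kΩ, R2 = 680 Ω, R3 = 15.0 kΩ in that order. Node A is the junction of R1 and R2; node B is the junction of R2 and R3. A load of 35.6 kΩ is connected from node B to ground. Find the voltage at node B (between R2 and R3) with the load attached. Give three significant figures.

V ≈ 0.615 V

At node B, R3 is in parallel with the load: R3‖R_L = 10550 Ω.
Below node A the resistance is R2 + (R3‖R_L) = 11230 Ω, so V_A = 5.02 × 11230/86130 = 0.6547 V.
Then V_B = V_A × (R3‖R_L)/(R2 + R3‖R_L) = 0.6547 × 10550/11230 = 0.615 V.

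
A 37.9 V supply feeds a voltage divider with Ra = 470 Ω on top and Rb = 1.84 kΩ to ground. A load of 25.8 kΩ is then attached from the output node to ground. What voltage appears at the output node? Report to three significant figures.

V_out ≈ 29.8 V

The load sits in parallel with Rb: Rb‖R_L = (1840 × 25800) / (1840 + 25800) = 1718 Ω.
V_out = 37.9 × 1718 / (470 + 1718) = 37.9 × 1718/2188 = 29.8 V.
(Unloaded it would have been 30.2 V.)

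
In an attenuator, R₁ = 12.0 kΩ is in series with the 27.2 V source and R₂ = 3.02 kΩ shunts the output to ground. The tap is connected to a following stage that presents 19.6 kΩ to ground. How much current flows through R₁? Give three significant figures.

R₂‖R_L = 2.617 kΩ, so the source sees R₁ + R₂‖R_L = 14.62 kΩ.
I = 27.2 V / 14.62 kΩ = 1.86 mA.

I ≈ 1.86 mA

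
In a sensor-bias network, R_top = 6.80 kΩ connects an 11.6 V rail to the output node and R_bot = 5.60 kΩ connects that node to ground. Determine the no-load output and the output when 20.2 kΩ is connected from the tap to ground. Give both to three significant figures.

Open-circuit: V = 11.6 × 5.60/(6.80 + 5.60) = 5.24 V.
With the load, R_bot becomes R_bot‖R_L = 4.384 kΩ, so V = 11.6 × 4.384/11.18 = 4.55 V.

Unloaded: 5.24 V; loaded: 4.55 V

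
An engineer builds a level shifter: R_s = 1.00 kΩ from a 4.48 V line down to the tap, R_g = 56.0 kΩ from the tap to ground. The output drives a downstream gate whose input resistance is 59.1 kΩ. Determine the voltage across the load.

V_out ≈ 4.33 V

The load sits in parallel with R_g: R_g‖R_L = (56.0 × 59.1) / (56.0 + 59.1) = 28.75 kΩ.
V_out = 4.48 × 28.75 / (1.00 + 28.75) = 4.48 × 28.75/29.75 = 4.33 V.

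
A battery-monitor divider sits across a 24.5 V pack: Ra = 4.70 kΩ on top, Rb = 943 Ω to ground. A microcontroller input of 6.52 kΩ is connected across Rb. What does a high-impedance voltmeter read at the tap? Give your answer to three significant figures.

The load sits in parallel with Rb: Rb‖R_L = (943 × 6520) / (943 + 6520) = 823.8 Ω.
V_out = 24.5 × 823.8 / (4700 + 823.8) = 24.5 × 823.8/5524 = 3.65 V.
(Unloaded it would have been 4.09 V.)

V_out ≈ 3.65 V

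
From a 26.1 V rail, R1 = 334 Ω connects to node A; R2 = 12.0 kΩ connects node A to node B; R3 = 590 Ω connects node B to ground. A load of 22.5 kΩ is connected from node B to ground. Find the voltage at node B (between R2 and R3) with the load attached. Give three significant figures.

At node B, R3 is in parallel with the load: R3‖R_L = 574.9 Ω.
Below node A the resistance is R2 + (R3‖R_L) = 12570 Ω, so V_A = 26.1 × 12570/12910 = 25.42 V.
Then V_B = V_A × (R3‖R_L)/(R2 + R3‖R_L) = 25.42 × 574.9/12570 = 1.16 V.

V ≈ 1.16 V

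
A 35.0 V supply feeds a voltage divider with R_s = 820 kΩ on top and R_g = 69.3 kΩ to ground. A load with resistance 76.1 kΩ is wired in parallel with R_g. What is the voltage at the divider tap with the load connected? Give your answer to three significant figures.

The load sits in parallel with R_g: R_g‖R_L = (69.3 × 76.1) / (69.3 + 76.1) = 36.27 kΩ.
V_out = 35.0 × 36.27 / (820 + 36.27) = 35.0 × 36.27/856.3 = 1.48 V.

V_out ≈ 1.48 V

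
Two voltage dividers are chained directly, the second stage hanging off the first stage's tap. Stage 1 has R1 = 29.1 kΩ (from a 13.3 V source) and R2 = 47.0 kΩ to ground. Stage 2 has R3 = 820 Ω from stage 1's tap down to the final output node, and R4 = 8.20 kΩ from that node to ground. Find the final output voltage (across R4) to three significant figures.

Stage 2 presents R3+R4 = 9020 Ω as a load on stage 1's tap.
Stage 1's lower leg becomes R2‖(R3+R4) = 7568 Ω, so V_mid = 13.3 × 7568/36670 = 2.745 V.
Stage 2 is itself unloaded: V_out = V_mid × R4/(R3+R4) = 2.745 × 8200/9020 = 2.50 V.

V_out ≈ 2.50 V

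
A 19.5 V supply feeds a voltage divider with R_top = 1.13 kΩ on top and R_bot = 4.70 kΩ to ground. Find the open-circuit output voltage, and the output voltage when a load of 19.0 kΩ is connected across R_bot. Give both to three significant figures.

Unloaded: 15.7 V; loaded: 15.0 V

Open-circuit: V = 19.5 × 4.70/(1.13 + 4.70) = 15.7 V.
With the load, R_bot becomes R_bot‖R_L = 3.768 kΩ, so V = 19.5 × 3.768/4.898 = 15.0 V.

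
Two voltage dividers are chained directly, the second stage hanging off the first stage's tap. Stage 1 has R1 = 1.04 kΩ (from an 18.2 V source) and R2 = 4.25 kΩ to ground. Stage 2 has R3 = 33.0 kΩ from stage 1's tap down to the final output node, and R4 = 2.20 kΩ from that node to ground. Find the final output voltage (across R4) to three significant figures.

V_out ≈ 0.893 V

Stage 2 presents R3+R4 = 35.20 kΩ as a load on stage 1's tap.
Stage 1's lower leg becomes R2‖(R3+R4) = 3.792 kΩ, so V_mid = 18.2 × 3.792/4.832 = 14.28 V.
Stage 2 is itself unloaded: V_out = V_mid × R4/(R3+R4) = 14.28 × 2.20/35.20 = 0.893 V.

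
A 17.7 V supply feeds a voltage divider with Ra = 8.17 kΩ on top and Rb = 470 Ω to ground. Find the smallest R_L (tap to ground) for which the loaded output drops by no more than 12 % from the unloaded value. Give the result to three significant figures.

R_L(min) ≈ 3.26 kΩ

Output resistance R_th = Ra‖Rb = (8170 × 470)/8640 = 444.4 Ω.
The fractional drop is R_th/(R_th + R_L); requiring this ≤ 0.120 gives R_L ≥ R_th(1/0.120 − 1) = 444.4 × 7.333 = 3.26 kΩ.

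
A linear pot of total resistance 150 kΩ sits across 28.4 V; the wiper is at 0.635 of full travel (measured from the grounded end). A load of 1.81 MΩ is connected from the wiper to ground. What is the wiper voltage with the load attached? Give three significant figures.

V ≈ 17.7 V

The wiper splits the pot into (1−α)R = 54.75 kΩ above and αR = 95.25 kΩ below.
Lower section ‖ load = 90.49 kΩ.
V_wiper = 28.4 × 90.49/(54.75 + 90.49) = 17.7 V.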